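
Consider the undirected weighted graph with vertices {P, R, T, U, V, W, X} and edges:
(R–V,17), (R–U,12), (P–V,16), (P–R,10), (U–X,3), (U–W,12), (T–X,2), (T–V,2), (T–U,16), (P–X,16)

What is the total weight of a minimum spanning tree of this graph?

Prim's algorithm from R:
Step 1: cheapest edge leaving the tree is P–R (10); add P.
Step 2: cheapest edge leaving the tree is R–U (12); add U.
Step 3: cheapest edge leaving the tree is U–X (3); add X.
Step 4: cheapest edge leaving the tree is T–X (2); add T.
Step 5: cheapest edge leaving the tree is T–V (2); add V.
Step 6: cheapest edge leaving the tree is U–W (12); add W.
MST edges: P–R, R–U, U–X, T–X, T–V, U–W; total weight 10+12+3+2+2+12 = 41.

41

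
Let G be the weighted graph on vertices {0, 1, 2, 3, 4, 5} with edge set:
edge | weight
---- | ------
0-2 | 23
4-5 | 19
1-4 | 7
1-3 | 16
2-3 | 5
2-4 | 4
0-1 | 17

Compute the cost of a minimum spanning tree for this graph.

52

Grow the tree from 5 using Prim:
Step 1: frontier [4-5 19] → take 4-5 (19); add 4.
Step 2: frontier [2-4 4, 1-4 7] → take 2-4 (4); add 2.
Step 3: frontier [2-3 5, 0-2 23, 1-4 7] → take 2-3 (5); add 3.
Step 4: frontier [0-2 23, 1-3 16, 1-4 7] → take 1-4 (7); add 1.
Step 5: frontier [0-1 17, 0-2 23] → take 0-1 (17); add 0.
MST edges: 4-5, 2-4, 2-3, 1-4, 0-1; total weight 19+4+5+7+17 = 52.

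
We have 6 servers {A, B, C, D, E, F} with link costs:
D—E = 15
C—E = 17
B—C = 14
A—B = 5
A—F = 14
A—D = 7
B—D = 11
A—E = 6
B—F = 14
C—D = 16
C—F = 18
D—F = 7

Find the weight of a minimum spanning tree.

Sort edges by weight, then run Kruskal:
A—B (5): add — endpoints in different components.
A—E (6): add — endpoints in different components.
A—D (7): add — endpoints in different components.
D—F (7): add — endpoints in different components.
B—D (11): skip — B and D already connected.
A—F (14): skip — A and F already connected.
B—C (14): add — endpoints in different components.
MST edges: A—B, A—E, A—D, D—F, B—C; total weight 5+6+7+7+14 = 39.

39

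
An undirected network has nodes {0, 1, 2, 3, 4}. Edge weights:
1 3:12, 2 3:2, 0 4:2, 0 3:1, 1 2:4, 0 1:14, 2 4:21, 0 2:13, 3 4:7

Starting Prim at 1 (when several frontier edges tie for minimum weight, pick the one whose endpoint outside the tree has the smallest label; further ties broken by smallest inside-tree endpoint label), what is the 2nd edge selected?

2-3

Prim's algorithm from 1:
Step 1: frontier [1 2 4, 1 3 12, 0 1 14] → take 1 2 (4); add 2.
Step 2: frontier [1 3 12, 0 1 14, 2 3 2, 0 2 13, 2 4 21] → take 2 3 (2); add 3.
Step 3: frontier [0 1 14, 0 2 13, 2 4 21, 0 3 1, 3 4 7] → take 0 3 (1); add 0.
Step 4: frontier [0 4 2, 2 4 21, 3 4 7] → take 0 4 (2); add 4.
The 2nd edge added is 2 3.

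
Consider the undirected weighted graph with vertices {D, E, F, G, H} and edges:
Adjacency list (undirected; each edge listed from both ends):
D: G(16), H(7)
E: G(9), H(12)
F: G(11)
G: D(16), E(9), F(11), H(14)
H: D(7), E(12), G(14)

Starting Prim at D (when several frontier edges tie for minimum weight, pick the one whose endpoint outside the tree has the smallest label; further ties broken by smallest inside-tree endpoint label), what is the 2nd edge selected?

E-H

Prim's algorithm from D:
Step 1: cheapest edge leaving the tree is D—H (7); add H.
Step 2: cheapest edge leaving the tree is E—H (12); add E.
Step 3: cheapest edge leaving the tree is E—G (9); add G.
Step 4: cheapest edge leaving the tree is F—G (11); add F.
The 2nd edge added is E—H.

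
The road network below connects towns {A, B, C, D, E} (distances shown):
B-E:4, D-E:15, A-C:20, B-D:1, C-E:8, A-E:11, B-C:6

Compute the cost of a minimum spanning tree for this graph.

22

Sort edges by weight, then run Kruskal:
B-D (1): add — endpoints in different components.
B-E (4): add — endpoints in different components.
B-C (6): add — endpoints in different components.
C-E (8): skip — C and E already connected.
A-E (11): add — endpoints in different components.
MST edges: B-D, B-E, B-C, A-E; total weight 1+4+6+11 = 22.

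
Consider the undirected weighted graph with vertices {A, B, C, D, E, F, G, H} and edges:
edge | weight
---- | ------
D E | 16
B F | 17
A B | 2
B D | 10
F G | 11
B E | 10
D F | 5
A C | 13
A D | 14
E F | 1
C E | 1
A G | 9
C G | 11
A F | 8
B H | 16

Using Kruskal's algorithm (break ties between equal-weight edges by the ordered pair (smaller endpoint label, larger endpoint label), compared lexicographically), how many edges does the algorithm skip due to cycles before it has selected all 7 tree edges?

6

Kruskal's algorithm — process edges by increasing weight (ties by edge label):
C E (1): add — endpoints in different components.
E F (1): add — endpoints in different components.
A B (2): add — endpoints in different components.
D F (5): add — endpoints in different components.
A F (8): add — endpoints in different components.
A G (9): add — endpoints in different components.
B D (10): skip — B and D already connected.
B E (10): skip — B and E already connected.
C G (11): skip — C and G already connected.
F G (11): skip — F and G already connected.
A C (13): skip — A and C already connected.
A D (14): skip — A and D already connected.
B H (16): add — endpoints in different components.
Edges rejected before the tree was complete: 6.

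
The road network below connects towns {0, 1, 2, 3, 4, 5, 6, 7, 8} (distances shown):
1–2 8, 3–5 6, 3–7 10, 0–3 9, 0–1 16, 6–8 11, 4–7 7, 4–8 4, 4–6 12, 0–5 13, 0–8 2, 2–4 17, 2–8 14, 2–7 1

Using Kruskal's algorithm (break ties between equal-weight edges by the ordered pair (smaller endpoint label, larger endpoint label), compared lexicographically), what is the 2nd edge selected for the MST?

0-8

Kruskal: consider edges lightest-first.
2–7 (1): add — endpoints in different components.
0–8 (2): add — endpoints in different components.
4–8 (4): add — endpoints in different components.
3–5 (6): add — endpoints in different components.
4–7 (7): add — endpoints in different components.
1–2 (8): add — endpoints in different components.
0–3 (9): add — endpoints in different components.
3–7 (10): skip — 3 and 7 already connected.
6–8 (11): add — endpoints in different components.
The 2nd edge added is 0–8.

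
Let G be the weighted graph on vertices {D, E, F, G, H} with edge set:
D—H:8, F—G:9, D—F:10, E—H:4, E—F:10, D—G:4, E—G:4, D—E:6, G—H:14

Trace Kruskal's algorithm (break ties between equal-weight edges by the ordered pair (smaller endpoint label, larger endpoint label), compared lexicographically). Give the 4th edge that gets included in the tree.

F-G

Kruskal's algorithm — process edges by increasing weight (ties by edge label):
D—G (4): add. Components now {D,G} {E} {F} {H}
E—G (4): add. Components now {D,E,G} {F} {H}
E—H (4): add. Components now {D,E,G,H} {F}
D—E (6): skip — D and E already connected.
D—H (8): skip — D and H already connected.
F—G (9): add. Components now {D,E,F,G,H}
The 4th edge added is F—G.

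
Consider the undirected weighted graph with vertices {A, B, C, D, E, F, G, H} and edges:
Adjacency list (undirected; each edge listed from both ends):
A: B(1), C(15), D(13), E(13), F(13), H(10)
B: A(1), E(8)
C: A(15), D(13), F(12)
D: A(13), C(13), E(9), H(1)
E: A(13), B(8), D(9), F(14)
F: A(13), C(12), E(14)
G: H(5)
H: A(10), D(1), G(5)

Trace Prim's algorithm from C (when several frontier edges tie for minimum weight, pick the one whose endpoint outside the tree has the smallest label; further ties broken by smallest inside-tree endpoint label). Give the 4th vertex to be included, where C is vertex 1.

B

Grow the tree from C using Prim:
Step 1: frontier [C F 12, C D 13, A C 15] → take C F (12); add F.
Step 2: frontier [C D 13, A C 15, A F 13, E F 14] → take A F (13); add A.
Step 3: frontier [A B 1, A H 10, A D 13, A E 13, C D 13, E F 14] → take A B (1); add B.
Step 4: frontier [A H 10, A D 13, A E 13, B E 8, C D 13, E F 14] → take B E (8); add E.
Step 5: frontier [A H 10, A D 13, C D 13, D E 9] → take D E (9); add D.
Step 6: frontier [A H 10, D H 1] → take D H (1); add H.
Step 7: frontier [G H 5] → take G H (5); add G.
Vertex order: C, F, A, B, E, D, H, G. The 4th vertex is B.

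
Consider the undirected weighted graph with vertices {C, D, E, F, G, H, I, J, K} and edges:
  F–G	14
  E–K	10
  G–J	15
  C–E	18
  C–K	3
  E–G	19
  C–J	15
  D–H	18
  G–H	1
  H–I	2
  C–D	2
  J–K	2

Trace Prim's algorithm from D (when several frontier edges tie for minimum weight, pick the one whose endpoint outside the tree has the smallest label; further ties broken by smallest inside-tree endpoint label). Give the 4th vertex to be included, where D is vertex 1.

J

Grow the tree from D using Prim:
Step 1: frontier [C–D 2, D–H 18] → take C–D (2); add C.
Step 2: frontier [C–K 3, C–J 15, C–E 18, D–H 18] → take C–K (3); add K.
Step 3: frontier [C–J 15, C–E 18, D–H 18, J–K 2, E–K 10] → take J–K (2); add J.
Step 4: frontier [C–E 18, D–H 18, G–J 15, E–K 10] → take E–K (10); add E.
Step 5: frontier [D–H 18, E–G 19, G–J 15] → take G–J (15); add G.
Step 6: frontier [D–H 18, G–H 1, F–G 14] → take G–H (1); add H.
Step 7: frontier [F–G 14, H–I 2] → take H–I (2); add I.
Step 8: frontier [F–G 14] → take F–G (14); add F.
Vertex order: D, C, K, J, E, G, H, I, F. The 4th vertex is J.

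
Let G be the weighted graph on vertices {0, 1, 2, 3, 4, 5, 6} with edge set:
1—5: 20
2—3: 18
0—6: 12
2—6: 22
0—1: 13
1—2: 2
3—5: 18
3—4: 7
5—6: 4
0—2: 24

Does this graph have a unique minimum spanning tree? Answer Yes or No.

No

Kruskal's algorithm — process edges by increasing weight (ties by edge label):
1—2 (2): add. Components now {0} {1,2} {3} {4} {5} {6}
5—6 (4): add. Components now {0} {1,2} {3} {4} {5,6}
3—4 (7): add. Components now {0} {1,2} {3,4} {5,6}
0—6 (12): add. Components now {0,5,6} {1,2} {3,4}
0—1 (13): add. Components now {0,1,2,5,6} {3,4}
2—3 (18): add. Components now {0,1,2,3,4,5,6}
Non-tree edge 3—5 has weight 18, equal to the heaviest edge on its tree cycle — swapping gives another MST of the same weight. Not unique.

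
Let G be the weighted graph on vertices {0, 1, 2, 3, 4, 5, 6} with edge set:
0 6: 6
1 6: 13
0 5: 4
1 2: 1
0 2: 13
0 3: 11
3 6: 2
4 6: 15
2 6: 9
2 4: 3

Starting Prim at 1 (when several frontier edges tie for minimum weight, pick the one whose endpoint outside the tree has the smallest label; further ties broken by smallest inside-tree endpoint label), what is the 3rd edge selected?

Prim's algorithm from 1:
Step 1: cheapest edge leaving the tree is 1 2 (1); add 2.
Step 2: cheapest edge leaving the tree is 2 4 (3); add 4.
Step 3: cheapest edge leaving the tree is 2 6 (9); add 6.
Step 4: cheapest edge leaving the tree is 3 6 (2); add 3.
Step 5: cheapest edge leaving the tree is 0 6 (6); add 0.
Step 6: cheapest edge leaving the tree is 0 5 (4); add 5.
The 3rd edge added is 2 6.

2-6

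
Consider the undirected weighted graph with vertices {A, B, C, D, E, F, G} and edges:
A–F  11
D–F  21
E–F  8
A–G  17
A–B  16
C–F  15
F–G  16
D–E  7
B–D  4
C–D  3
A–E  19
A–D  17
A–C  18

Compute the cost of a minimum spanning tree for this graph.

49

Kruskal's algorithm — process edges by increasing weight (ties by edge label):
C–D (3): add — endpoints in different components.
B–D (4): add — endpoints in different components.
D–E (7): add — endpoints in different components.
E–F (8): add — endpoints in different components.
A–F (11): add — endpoints in different components.
C–F (15): skip — C and F already connected.
A–B (16): skip — A and B already connected.
F–G (16): add — endpoints in different components.
MST edges: C–D, B–D, D–E, E–F, A–F, F–G; total weight 3+4+7+8+11+16 = 49.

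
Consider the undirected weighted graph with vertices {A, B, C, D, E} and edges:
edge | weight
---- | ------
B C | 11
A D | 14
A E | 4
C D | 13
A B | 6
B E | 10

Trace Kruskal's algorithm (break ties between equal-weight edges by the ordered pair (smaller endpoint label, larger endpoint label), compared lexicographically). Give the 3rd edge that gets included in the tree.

B-C

Kruskal: consider edges lightest-first.
A E (4): add — endpoints in different components.
A B (6): add — endpoints in different components.
B E (10): skip — B and E already connected.
B C (11): add — endpoints in different components.
C D (13): add — endpoints in different components.
The 3rd edge added is B C.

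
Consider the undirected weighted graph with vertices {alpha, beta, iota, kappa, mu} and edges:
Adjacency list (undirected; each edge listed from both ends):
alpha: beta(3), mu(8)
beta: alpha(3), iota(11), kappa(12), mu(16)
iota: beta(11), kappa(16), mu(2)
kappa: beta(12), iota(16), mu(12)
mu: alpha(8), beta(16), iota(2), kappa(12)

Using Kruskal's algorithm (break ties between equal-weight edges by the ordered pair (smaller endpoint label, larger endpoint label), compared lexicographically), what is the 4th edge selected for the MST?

beta-kappa

Sort edges by weight, then run Kruskal:
iota-mu (2): add. Components now {iota,mu} {beta} {alpha} {kappa}
alpha-beta (3): add. Components now {iota,mu} {alpha,beta} {kappa}
alpha-mu (8): add. Components now {alpha,beta,iota,mu} {kappa}
beta-iota (11): skip — iota and beta already connected.
beta-kappa (12): add. Components now {alpha,beta,iota,kappa,mu}
The 4th edge added is beta-kappa.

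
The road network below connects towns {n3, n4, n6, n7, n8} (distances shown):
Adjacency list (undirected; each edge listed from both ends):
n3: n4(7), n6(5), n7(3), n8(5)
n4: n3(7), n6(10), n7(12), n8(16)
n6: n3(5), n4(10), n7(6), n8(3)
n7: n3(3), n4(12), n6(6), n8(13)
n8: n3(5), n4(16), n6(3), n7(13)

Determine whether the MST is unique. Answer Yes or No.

Kruskal's algorithm — process edges by increasing weight (ties by edge label):
n3–n7 (3): add — endpoints in different components.
n6–n8 (3): add — endpoints in different components.
n3–n6 (5): add — endpoints in different components.
n3–n8 (5): skip — n8 and n3 already connected.
n6–n7 (6): skip — n7 and n6 already connected.
n3–n4 (7): add — endpoints in different components.
Non-tree edge n3–n8 has weight 5, equal to the heaviest edge on its tree cycle — swapping gives another MST of the same weight. Not unique.

No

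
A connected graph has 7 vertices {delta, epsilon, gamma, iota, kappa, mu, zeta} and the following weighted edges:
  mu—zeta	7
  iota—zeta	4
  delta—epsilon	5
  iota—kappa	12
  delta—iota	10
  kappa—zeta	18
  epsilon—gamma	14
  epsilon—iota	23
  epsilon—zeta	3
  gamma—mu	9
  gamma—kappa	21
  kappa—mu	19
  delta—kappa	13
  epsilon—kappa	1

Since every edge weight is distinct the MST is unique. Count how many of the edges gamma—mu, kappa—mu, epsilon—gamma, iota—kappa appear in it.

Kruskal's algorithm — process edges by increasing weight (ties by edge label):
epsilon—kappa (1): add — endpoints in different components.
epsilon—zeta (3): add — endpoints in different components.
iota—zeta (4): add — endpoints in different components.
delta—epsilon (5): add — endpoints in different components.
mu—zeta (7): add — endpoints in different components.
gamma—mu (9): add — endpoints in different components.
MST edge set: {epsilon—kappa, epsilon—zeta, iota—zeta, delta—epsilon, mu—zeta, gamma—mu}.
Of the listed edges, {gamma—mu} are in the MST → 1.

1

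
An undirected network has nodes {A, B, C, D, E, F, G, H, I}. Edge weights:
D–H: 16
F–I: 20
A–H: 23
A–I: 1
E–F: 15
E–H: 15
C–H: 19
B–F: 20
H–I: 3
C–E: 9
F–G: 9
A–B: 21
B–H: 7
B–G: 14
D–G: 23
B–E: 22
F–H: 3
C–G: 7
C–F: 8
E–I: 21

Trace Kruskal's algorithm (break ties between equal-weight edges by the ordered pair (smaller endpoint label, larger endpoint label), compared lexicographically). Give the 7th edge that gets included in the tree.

Kruskal: consider edges lightest-first.
A–I (1): add — endpoints in different components.
F–H (3): add — endpoints in different components.
H–I (3): add — endpoints in different components.
B–H (7): add — endpoints in different components.
C–G (7): add — endpoints in different components.
C–F (8): add — endpoints in different components.
C–E (9): add — endpoints in different components.
F–G (9): skip — F and G already connected.
B–G (14): skip — B and G already connected.
E–F (15): skip — E and F already connected.
E–H (15): skip — E and H already connected.
D–H (16): add — endpoints in different components.
The 7th edge added is C–E.

C-E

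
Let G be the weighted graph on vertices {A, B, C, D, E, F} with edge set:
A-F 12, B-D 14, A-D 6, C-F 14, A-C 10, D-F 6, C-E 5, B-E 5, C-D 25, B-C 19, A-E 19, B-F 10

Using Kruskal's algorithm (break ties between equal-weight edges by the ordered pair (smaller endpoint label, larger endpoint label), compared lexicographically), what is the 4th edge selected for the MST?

Sort edges by weight, then run Kruskal:
B-E (5): add. Components now {A} {B,E} {C} {D} {F}
C-E (5): add. Components now {A} {B,C,E} {D} {F}
A-D (6): add. Components now {A,D} {B,C,E} {F}
D-F (6): add. Components now {A,D,F} {B,C,E}
A-C (10): add. Components now {A,B,C,D,E,F}
The 4th edge added is D-F.

D-F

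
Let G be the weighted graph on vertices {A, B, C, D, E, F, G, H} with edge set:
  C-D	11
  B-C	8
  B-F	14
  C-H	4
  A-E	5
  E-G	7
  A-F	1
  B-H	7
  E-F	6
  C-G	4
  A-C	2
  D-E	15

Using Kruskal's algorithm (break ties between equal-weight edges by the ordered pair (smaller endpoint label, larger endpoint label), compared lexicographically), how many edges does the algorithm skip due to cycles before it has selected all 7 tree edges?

3

Kruskal: consider edges lightest-first.
A-F (1): add — endpoints in different components.
A-C (2): add — endpoints in different components.
C-G (4): add — endpoints in different components.
C-H (4): add — endpoints in different components.
A-E (5): add — endpoints in different components.
E-F (6): skip — E and F already connected.
B-H (7): add — endpoints in different components.
E-G (7): skip — E and G already connected.
B-C (8): skip — B and C already connected.
C-D (11): add — endpoints in different components.
Edges rejected before the tree was complete: 3.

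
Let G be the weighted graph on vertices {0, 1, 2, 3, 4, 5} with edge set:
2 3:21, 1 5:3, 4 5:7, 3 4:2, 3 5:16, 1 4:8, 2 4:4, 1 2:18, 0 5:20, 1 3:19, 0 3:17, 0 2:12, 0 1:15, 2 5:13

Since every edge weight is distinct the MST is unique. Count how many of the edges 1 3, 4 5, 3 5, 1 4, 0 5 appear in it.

Sort edges by weight, then run Kruskal:
3 4 (2): add. Components now {0} {1} {2} {3,4} {5}
1 5 (3): add. Components now {0} {1,5} {2} {3,4}
2 4 (4): add. Components now {0} {1,5} {2,3,4}
4 5 (7): add. Components now {0} {1,2,3,4,5}
1 4 (8): skip — 1 and 4 already connected.
0 2 (12): add. Components now {0,1,2,3,4,5}
MST edge set: {3 4, 1 5, 2 4, 4 5, 0 2}.
Of the listed edges, {4 5} are in the MST → 1.

1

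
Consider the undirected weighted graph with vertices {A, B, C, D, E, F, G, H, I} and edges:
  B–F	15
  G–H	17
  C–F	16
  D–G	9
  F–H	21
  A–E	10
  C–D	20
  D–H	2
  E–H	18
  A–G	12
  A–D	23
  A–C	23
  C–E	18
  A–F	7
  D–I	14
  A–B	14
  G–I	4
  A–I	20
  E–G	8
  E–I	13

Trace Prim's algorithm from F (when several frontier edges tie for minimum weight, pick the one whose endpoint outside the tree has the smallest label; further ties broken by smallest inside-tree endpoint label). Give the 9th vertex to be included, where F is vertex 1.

Prim, starting at F.
Step 1: cheapest edge leaving the tree is A–F (7); add A.
Step 2: cheapest edge leaving the tree is A–E (10); add E.
Step 3: cheapest edge leaving the tree is E–G (8); add G.
Step 4: cheapest edge leaving the tree is G–I (4); add I.
Step 5: cheapest edge leaving the tree is D–G (9); add D.
Step 6: cheapest edge leaving the tree is D–H (2); add H.
Step 7: cheapest edge leaving the tree is A–B (14); add B.
Step 8: cheapest edge leaving the tree is C–F (16); add C.
Vertex order: F, A, E, G, I, D, H, B, C. The 9th vertex is C.

C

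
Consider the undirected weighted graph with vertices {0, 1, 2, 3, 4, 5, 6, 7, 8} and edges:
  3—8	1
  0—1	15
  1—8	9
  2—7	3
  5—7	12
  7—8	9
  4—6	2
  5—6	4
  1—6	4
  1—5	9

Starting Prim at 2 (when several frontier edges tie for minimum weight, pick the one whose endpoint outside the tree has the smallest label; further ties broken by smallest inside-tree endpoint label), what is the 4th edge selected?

Prim's algorithm from 2:
Step 1: cheapest edge leaving the tree is 2—7 (3); add 7.
Step 2: cheapest edge leaving the tree is 7—8 (9); add 8.
Step 3: cheapest edge leaving the tree is 3—8 (1); add 3.
Step 4: cheapest edge leaving the tree is 1—8 (9); add 1.
Step 5: cheapest edge leaving the tree is 1—6 (4); add 6.
Step 6: cheapest edge leaving the tree is 4—6 (2); add 4.
Step 7: cheapest edge leaving the tree is 5—6 (4); add 5.
Step 8: cheapest edge leaving the tree is 0—1 (15); add 0.
The 4th edge added is 1—8.

1-8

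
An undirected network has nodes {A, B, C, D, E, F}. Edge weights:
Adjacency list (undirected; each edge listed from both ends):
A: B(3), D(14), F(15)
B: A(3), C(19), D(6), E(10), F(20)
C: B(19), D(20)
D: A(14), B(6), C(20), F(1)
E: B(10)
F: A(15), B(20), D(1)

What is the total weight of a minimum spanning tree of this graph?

39

Kruskal: consider edges lightest-first.
D–F (1): add — endpoints in different components.
A–B (3): add — endpoints in different components.
B–D (6): add — endpoints in different components.
B–E (10): add — endpoints in different components.
A–D (14): skip — A and D already connected.
A–F (15): skip — A and F already connected.
B–C (19): add — endpoints in different components.
MST edges: D–F, A–B, B–D, B–E, B–C; total weight 1+3+6+10+19 = 39.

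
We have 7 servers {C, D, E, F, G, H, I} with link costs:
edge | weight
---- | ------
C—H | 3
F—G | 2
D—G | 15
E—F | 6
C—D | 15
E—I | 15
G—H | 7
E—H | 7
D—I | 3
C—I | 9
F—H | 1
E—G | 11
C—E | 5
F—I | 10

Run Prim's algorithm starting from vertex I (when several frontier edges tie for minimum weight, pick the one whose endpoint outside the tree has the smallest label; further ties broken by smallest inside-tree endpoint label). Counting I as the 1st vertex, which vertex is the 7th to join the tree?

E

Grow the tree from I using Prim:
Step 1: frontier [D—I 3, C—I 9, F—I 10, E—I 15] → take D—I (3); add D.
Step 2: frontier [C—D 15, D—G 15, C—I 9, F—I 10, E—I 15] → take C—I (9); add C.
Step 3: frontier [C—H 3, C—E 5, D—G 15, F—I 10, E—I 15] → take C—H (3); add H.
Step 4: frontier [C—E 5, D—G 15, F—H 1, E—H 7, G—H 7, F—I 10, E—I 15] → take F—H (1); add F.
Step 5: frontier [C—E 5, D—G 15, F—G 2, E—F 6, E—H 7, G—H 7, E—I 15] → take F—G (2); add G.
Step 6: frontier [C—E 5, E—F 6, E—G 11, E—H 7, E—I 15] → take C—E (5); add E.
Vertex order: I, D, C, H, F, G, E. The 7th vertex is E.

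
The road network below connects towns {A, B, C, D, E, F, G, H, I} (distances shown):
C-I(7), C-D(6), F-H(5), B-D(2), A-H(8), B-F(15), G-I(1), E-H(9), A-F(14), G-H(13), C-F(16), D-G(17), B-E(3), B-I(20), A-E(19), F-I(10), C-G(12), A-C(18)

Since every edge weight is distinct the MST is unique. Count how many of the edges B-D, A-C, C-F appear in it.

Sort edges by weight, then run Kruskal:
G-I (1): add — endpoints in different components.
B-D (2): add — endpoints in different components.
B-E (3): add — endpoints in different components.
F-H (5): add — endpoints in different components.
C-D (6): add — endpoints in different components.
C-I (7): add — endpoints in different components.
A-H (8): add — endpoints in different components.
E-H (9): add — endpoints in different components.
MST edge set: {G-I, B-D, B-E, F-H, C-D, C-I, A-H, E-H}.
Of the listed edges, {B-D} are in the MST → 1.

1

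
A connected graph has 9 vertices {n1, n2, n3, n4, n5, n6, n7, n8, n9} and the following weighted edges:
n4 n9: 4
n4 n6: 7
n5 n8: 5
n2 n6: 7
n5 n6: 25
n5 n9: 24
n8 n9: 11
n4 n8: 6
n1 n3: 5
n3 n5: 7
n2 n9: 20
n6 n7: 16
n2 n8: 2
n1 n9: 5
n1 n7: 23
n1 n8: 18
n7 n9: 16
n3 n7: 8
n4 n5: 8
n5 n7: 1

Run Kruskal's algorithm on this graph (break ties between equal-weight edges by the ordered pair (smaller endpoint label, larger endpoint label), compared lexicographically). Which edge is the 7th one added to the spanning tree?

Kruskal's algorithm — process edges by increasing weight (ties by edge label):
n5 n7 (1): add — endpoints in different components.
n2 n8 (2): add — endpoints in different components.
n4 n9 (4): add — endpoints in different components.
n1 n3 (5): add — endpoints in different components.
n1 n9 (5): add — endpoints in different components.
n5 n8 (5): add — endpoints in different components.
n4 n8 (6): add — endpoints in different components.
n2 n6 (7): add — endpoints in different components.
The 7th edge added is n4 n8.

n4-n8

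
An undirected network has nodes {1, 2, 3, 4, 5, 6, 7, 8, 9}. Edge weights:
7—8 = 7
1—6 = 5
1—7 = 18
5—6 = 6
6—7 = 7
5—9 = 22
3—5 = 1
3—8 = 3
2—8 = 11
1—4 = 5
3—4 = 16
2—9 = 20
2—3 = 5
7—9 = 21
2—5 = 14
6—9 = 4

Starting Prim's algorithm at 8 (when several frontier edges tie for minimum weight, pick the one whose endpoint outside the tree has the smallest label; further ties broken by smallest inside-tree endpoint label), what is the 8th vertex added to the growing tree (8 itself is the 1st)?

4

Grow the tree from 8 using Prim:
Step 1: cheapest edge leaving the tree is 3—8 (3); add 3.
Step 2: cheapest edge leaving the tree is 3—5 (1); add 5.
Step 3: cheapest edge leaving the tree is 2—3 (5); add 2.
Step 4: cheapest edge leaving the tree is 5—6 (6); add 6.
Step 5: cheapest edge leaving the tree is 6—9 (4); add 9.
Step 6: cheapest edge leaving the tree is 1—6 (5); add 1.
Step 7: cheapest edge leaving the tree is 1—4 (5); add 4.
Step 8: cheapest edge leaving the tree is 6—7 (7); add 7.
Vertex order: 8, 3, 5, 2, 6, 9, 1, 4, 7. The 8th vertex is 4.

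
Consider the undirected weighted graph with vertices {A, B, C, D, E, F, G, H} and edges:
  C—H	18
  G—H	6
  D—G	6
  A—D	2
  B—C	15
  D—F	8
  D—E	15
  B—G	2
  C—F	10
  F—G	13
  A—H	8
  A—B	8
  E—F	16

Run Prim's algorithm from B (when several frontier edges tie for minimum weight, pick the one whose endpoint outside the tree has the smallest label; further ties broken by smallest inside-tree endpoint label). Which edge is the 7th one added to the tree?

Prim, starting at B.
Step 1: frontier [B—G 2, A—B 8, B—C 15] → take B—G (2); add G.
Step 2: frontier [A—B 8, B—C 15, D—G 6, G—H 6, F—G 13] → take D—G (6); add D.
Step 3: frontier [A—B 8, B—C 15, A—D 2, D—F 8, D—E 15, G—H 6, F—G 13] → take A—D (2); add A.
Step 4: frontier [A—H 8, B—C 15, D—F 8, D—E 15, G—H 6, F—G 13] → take G—H (6); add H.
Step 5: frontier [B—C 15, D—F 8, D—E 15, F—G 13, C—H 18] → take D—F (8); add F.
Step 6: frontier [B—C 15, D—E 15, C—F 10, E—F 16, C—H 18] → take C—F (10); add C.
Step 7: frontier [D—E 15, E—F 16] → take D—E (15); add E.
The 7th edge added is D—E.

D-E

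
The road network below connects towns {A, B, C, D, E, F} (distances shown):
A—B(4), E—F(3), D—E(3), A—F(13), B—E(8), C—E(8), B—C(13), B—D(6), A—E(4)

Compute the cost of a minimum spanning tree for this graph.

22

Prim, starting at A.
Step 1: cheapest edge leaving the tree is A—B (4); add B.
Step 2: cheapest edge leaving the tree is A—E (4); add E.
Step 3: cheapest edge leaving the tree is D—E (3); add D.
Step 4: cheapest edge leaving the tree is E—F (3); add F.
Step 5: cheapest edge leaving the tree is C—E (8); add C.
MST edges: A—B, A—E, D—E, E—F, C—E; total weight 4+4+3+3+8 = 22.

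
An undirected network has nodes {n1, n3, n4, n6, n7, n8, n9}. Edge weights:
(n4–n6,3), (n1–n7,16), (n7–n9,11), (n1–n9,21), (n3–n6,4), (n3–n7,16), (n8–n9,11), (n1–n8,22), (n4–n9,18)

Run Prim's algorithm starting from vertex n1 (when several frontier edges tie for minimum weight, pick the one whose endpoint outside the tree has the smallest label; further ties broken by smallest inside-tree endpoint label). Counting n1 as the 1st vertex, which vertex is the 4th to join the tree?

n8

Prim's algorithm from n1:
Step 1: cheapest edge leaving the tree is n1–n7 (16); add n7.
Step 2: cheapest edge leaving the tree is n7–n9 (11); add n9.
Step 3: cheapest edge leaving the tree is n8–n9 (11); add n8.
Step 4: cheapest edge leaving the tree is n3–n7 (16); add n3.
Step 5: cheapest edge leaving the tree is n3–n6 (4); add n6.
Step 6: cheapest edge leaving the tree is n4–n6 (3); add n4.
Vertex order: n1, n7, n9, n8, n3, n6, n4. The 4th vertex is n8.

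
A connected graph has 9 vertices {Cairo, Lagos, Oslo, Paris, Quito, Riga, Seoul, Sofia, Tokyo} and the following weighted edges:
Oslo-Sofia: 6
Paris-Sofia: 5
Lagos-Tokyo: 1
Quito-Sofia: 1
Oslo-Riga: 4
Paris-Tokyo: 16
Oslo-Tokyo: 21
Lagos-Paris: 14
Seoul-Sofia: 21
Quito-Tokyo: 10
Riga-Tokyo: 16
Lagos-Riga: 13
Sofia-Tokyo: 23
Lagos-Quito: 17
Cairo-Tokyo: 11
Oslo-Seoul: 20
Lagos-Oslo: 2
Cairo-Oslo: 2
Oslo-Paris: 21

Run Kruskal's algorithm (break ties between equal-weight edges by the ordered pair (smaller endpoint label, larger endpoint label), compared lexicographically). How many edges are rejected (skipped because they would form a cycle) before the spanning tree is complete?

7

Sort edges by weight, then run Kruskal:
Lagos-Tokyo (1): add — endpoints in different components.
Quito-Sofia (1): add — endpoints in different components.
Cairo-Oslo (2): add — endpoints in different components.
Lagos-Oslo (2): add — endpoints in different components.
Oslo-Riga (4): add — endpoints in different components.
Paris-Sofia (5): add — endpoints in different components.
Oslo-Sofia (6): add — endpoints in different components.
Quito-Tokyo (10): skip — Tokyo and Quito already connected.
Cairo-Tokyo (11): skip — Tokyo and Cairo already connected.
Lagos-Riga (13): skip — Lagos and Riga already connected.
Lagos-Paris (14): skip — Lagos and Paris already connected.
Paris-Tokyo (16): skip — Paris and Tokyo already connected.
Riga-Tokyo (16): skip — Tokyo and Riga already connected.
Lagos-Quito (17): skip — Lagos and Quito already connected.
Oslo-Seoul (20): add — endpoints in different components.
Edges rejected before the tree was complete: 7.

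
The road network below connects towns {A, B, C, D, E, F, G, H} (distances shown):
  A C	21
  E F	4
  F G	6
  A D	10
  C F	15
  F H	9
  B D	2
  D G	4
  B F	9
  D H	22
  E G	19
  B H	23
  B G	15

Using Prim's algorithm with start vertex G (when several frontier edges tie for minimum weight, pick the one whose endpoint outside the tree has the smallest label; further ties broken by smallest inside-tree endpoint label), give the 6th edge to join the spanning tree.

Prim, starting at G.
Step 1: cheapest edge leaving the tree is D G (4); add D.
Step 2: cheapest edge leaving the tree is B D (2); add B.
Step 3: cheapest edge leaving the tree is F G (6); add F.
Step 4: cheapest edge leaving the tree is E F (4); add E.
Step 5: cheapest edge leaving the tree is F H (9); add H.
Step 6: cheapest edge leaving the tree is A D (10); add A.
Step 7: cheapest edge leaving the tree is C F (15); add C.
The 6th edge added is A D.

A-D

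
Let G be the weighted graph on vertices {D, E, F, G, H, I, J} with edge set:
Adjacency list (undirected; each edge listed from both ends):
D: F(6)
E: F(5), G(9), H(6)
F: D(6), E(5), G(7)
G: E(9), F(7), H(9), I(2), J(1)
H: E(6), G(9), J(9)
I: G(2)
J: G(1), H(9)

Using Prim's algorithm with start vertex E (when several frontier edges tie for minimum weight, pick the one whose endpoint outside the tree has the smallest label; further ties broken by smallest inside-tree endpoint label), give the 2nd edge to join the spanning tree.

D-F

Prim, starting at E.
Step 1: cheapest edge leaving the tree is E—F (5); add F.
Step 2: cheapest edge leaving the tree is D—F (6); add D.
Step 3: cheapest edge leaving the tree is E—H (6); add H.
Step 4: cheapest edge leaving the tree is F—G (7); add G.
Step 5: cheapest edge leaving the tree is G—J (1); add J.
Step 6: cheapest edge leaving the tree is G—I (2); add I.
The 2nd edge added is D—F.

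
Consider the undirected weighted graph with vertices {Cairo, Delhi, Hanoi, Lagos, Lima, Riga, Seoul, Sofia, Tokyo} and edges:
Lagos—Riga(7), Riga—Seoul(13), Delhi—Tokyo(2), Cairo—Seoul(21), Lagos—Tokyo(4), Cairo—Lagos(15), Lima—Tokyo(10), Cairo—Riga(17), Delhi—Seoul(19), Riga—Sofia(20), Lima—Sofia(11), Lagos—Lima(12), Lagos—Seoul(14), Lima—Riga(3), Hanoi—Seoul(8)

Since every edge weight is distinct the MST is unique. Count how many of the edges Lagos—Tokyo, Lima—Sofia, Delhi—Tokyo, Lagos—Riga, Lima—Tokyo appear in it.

4

Kruskal's algorithm — process edges by increasing weight (ties by edge label):
Delhi—Tokyo (2): add — endpoints in different components.
Lima—Riga (3): add — endpoints in different components.
Lagos—Tokyo (4): add — endpoints in different components.
Lagos—Riga (7): add — endpoints in different components.
Hanoi—Seoul (8): add — endpoints in different components.
Lima—Tokyo (10): skip — Tokyo and Lima already connected.
Lima—Sofia (11): add — endpoints in different components.
Lagos—Lima (12): skip — Lima and Lagos already connected.
Riga—Seoul (13): add — endpoints in different components.
Lagos—Seoul (14): skip — Lagos and Seoul already connected.
Cairo—Lagos (15): add — endpoints in different components.
MST edge set: {Delhi—Tokyo, Lima—Riga, Lagos—Tokyo, Lagos—Riga, Hanoi—Seoul, Lima—Sofia, Riga—Seoul, Cairo—Lagos}.
Of the listed edges, {Lagos—Tokyo, Lima—Sofia, Delhi—Tokyo, Lagos—Riga} are in the MST → 4.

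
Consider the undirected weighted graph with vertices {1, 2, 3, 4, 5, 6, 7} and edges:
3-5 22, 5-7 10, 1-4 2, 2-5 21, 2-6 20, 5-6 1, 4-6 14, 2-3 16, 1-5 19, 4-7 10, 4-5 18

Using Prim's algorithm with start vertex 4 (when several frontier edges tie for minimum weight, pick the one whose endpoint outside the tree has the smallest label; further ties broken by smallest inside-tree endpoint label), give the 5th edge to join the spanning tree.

Prim, starting at 4.
Step 1: cheapest edge leaving the tree is 1-4 (2); add 1.
Step 2: cheapest edge leaving the tree is 4-7 (10); add 7.
Step 3: cheapest edge leaving the tree is 5-7 (10); add 5.
Step 4: cheapest edge leaving the tree is 5-6 (1); add 6.
Step 5: cheapest edge leaving the tree is 2-6 (20); add 2.
Step 6: cheapest edge leaving the tree is 2-3 (16); add 3.
The 5th edge added is 2-6.

2-6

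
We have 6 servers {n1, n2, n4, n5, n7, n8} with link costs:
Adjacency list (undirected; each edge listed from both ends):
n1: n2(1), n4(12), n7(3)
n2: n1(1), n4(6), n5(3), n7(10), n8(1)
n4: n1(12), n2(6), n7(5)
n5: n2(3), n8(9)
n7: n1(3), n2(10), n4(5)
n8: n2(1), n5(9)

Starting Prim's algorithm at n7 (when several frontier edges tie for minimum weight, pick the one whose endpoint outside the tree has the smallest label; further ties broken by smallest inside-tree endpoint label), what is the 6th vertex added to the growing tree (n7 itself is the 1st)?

Prim's algorithm from n7:
Step 1: cheapest edge leaving the tree is n1–n7 (3); add n1.
Step 2: cheapest edge leaving the tree is n1–n2 (1); add n2.
Step 3: cheapest edge leaving the tree is n2–n8 (1); add n8.
Step 4: cheapest edge leaving the tree is n2–n5 (3); add n5.
Step 5: cheapest edge leaving the tree is n4–n7 (5); add n4.
Vertex order: n7, n1, n2, n8, n5, n4. The 6th vertex is n4.

n4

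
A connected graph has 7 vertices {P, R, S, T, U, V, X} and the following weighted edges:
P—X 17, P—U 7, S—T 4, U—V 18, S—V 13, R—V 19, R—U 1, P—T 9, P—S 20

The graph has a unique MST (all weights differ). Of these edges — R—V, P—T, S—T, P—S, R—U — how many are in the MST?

3

Kruskal's algorithm — process edges by increasing weight (ties by edge label):
R—U (1): add. Components now {S} {P} {R,U} {X} {T} {V}
S—T (4): add. Components now {S,T} {P} {R,U} {X} {V}
P—U (7): add. Components now {S,T} {P,R,U} {X} {V}
P—T (9): add. Components now {P,R,S,T,U} {X} {V}
S—V (13): add. Components now {P,R,S,T,U,V} {X}
P—X (17): add. Components now {P,R,S,T,U,V,X}
MST edge set: {R—U, S—T, P—U, P—T, S—V, P—X}.
Of the listed edges, {P—T, S—T, R—U} are in the MST → 3.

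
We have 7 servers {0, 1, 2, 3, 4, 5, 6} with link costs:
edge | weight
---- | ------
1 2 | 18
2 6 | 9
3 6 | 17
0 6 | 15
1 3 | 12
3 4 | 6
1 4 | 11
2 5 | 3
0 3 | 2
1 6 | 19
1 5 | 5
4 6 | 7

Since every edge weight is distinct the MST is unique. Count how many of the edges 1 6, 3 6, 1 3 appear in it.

Kruskal: consider edges lightest-first.
0 3 (2): add — endpoints in different components.
2 5 (3): add — endpoints in different components.
1 5 (5): add — endpoints in different components.
3 4 (6): add — endpoints in different components.
4 6 (7): add — endpoints in different components.
2 6 (9): add — endpoints in different components.
MST edge set: {0 3, 2 5, 1 5, 3 4, 4 6, 2 6}.
Of the listed edges, {} are in the MST → 0.

0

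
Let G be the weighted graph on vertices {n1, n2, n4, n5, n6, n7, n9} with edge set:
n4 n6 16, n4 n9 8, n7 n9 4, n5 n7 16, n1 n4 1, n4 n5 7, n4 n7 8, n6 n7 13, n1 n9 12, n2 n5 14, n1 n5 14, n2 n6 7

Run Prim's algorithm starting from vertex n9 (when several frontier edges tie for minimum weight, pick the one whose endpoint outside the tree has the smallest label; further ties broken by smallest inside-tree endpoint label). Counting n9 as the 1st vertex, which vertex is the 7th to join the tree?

n2

Grow the tree from n9 using Prim:
Step 1: frontier [n7 n9 4, n4 n9 8, n1 n9 12] → take n7 n9 (4); add n7.
Step 2: frontier [n4 n7 8, n6 n7 13, n5 n7 16, n4 n9 8, n1 n9 12] → take n4 n7 (8); add n4.
Step 3: frontier [n1 n4 1, n4 n5 7, n4 n6 16, n6 n7 13, n5 n7 16, n1 n9 12] → take n1 n4 (1); add n1.
Step 4: frontier [n1 n5 14, n4 n5 7, n4 n6 16, n6 n7 13, n5 n7 16] → take n4 n5 (7); add n5.
Step 5: frontier [n4 n6 16, n2 n5 14, n6 n7 13] → take n6 n7 (13); add n6.
Step 6: frontier [n2 n5 14, n2 n6 7] → take n2 n6 (7); add n2.
Vertex order: n9, n7, n4, n1, n5, n6, n2. The 7th vertex is n2.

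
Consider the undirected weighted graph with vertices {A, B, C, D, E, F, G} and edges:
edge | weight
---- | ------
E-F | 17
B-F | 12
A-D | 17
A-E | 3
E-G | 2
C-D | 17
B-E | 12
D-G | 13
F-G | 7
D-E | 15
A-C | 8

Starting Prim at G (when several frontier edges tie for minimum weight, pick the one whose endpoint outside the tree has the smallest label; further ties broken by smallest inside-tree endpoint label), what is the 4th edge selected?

A-C

Prim, starting at G.
Step 1: cheapest edge leaving the tree is E-G (2); add E.
Step 2: cheapest edge leaving the tree is A-E (3); add A.
Step 3: cheapest edge leaving the tree is F-G (7); add F.
Step 4: cheapest edge leaving the tree is A-C (8); add C.
Step 5: cheapest edge leaving the tree is B-E (12); add B.
Step 6: cheapest edge leaving the tree is D-G (13); add D.
The 4th edge added is A-C.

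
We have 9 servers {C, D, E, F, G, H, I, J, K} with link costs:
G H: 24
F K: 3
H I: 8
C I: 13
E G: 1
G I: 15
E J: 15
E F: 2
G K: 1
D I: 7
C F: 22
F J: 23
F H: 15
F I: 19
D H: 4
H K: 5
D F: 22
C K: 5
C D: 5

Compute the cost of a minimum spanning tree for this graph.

Kruskal: consider edges lightest-first.
E G (1): add — endpoints in different components.
G K (1): add — endpoints in different components.
E F (2): add — endpoints in different components.
F K (3): skip — F and K already connected.
D H (4): add — endpoints in different components.
C D (5): add — endpoints in different components.
C K (5): add — endpoints in different components.
H K (5): skip — H and K already connected.
D I (7): add — endpoints in different components.
H I (8): skip — H and I already connected.
C I (13): skip — C and I already connected.
E J (15): add — endpoints in different components.
MST edges: E G, G K, E F, D H, C D, C K, D I, E J; total weight 1+1+2+4+5+5+7+15 = 40.

40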